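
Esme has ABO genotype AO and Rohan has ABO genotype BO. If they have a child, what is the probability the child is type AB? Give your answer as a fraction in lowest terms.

ABO cross AO × BO → offspring phenotypes: 1/4 O, 1/4 A, 1/4 B, 1/4 AB.
So P(type AB) = 1/4.

1/4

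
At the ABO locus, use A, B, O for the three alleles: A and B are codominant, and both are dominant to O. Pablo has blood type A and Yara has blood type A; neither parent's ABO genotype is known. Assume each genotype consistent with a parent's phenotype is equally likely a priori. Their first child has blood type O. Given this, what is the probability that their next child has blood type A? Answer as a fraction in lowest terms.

Possible genotypes: Pablo ∈ {AA, AO}; Yara ∈ {AA, AO}.
Weight each parental genotype pair by prior × P(type-O child):
  AO × AO: posterior weight 1; P(next child type A) = 3/4.
Weighted sum = 3/4.

3/4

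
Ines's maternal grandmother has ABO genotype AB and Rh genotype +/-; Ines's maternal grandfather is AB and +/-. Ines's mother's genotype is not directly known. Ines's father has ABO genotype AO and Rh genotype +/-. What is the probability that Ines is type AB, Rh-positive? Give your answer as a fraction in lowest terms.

Ines's mother's ABO genotype from AB × AB: 1/4 AA, 1/2 AB, 1/4 BB.
Crossing each possibility with the father AO and summing P(type AB): 1/4·0 + 1/2·1/4 + 1/4·1/2 = 1/4.
Similarly for Rh via the mother's Rh distribution: P(Rh+) = 3/4.
Independent loci: 1/4 × 3/4 = 3/16.

3/16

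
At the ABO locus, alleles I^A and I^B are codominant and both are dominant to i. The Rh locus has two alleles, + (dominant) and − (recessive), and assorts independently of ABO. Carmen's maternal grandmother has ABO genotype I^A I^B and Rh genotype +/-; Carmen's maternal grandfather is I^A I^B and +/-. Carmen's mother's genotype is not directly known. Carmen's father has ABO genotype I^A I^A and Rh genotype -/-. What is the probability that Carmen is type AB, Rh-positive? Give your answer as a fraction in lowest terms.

1/4

Carmen's mother's ABO genotype from I^A I^B × I^A I^B: 1/4 I^A I^A, 1/2 I^A I^B, 1/4 I^B I^B.
Crossing each possibility with the father I^A I^A and summing P(type AB): 1/4·0 + 1/2·1/2 + 1/4·1 = 1/2.
Similarly for Rh via the mother's Rh distribution: P(Rh+) = 1/2.
Independent loci: 1/2 × 1/2 = 1/4.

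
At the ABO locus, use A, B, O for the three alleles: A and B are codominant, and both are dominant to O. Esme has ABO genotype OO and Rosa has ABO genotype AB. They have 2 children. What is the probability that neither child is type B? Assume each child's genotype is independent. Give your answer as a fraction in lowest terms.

ABO cross OO × AB → 1/2 A, 1/2 B.
So P(type B) = 1/2 per child.
P(not type B) = 1/2 for one child; (1/2)^2 = 1/4.

1/4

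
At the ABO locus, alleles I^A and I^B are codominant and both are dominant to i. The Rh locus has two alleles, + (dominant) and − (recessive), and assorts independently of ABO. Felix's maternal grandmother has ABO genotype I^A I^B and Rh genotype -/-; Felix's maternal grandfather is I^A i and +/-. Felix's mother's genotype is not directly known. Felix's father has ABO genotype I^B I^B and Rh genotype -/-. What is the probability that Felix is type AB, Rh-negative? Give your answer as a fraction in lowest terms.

3/8

Felix's mother's ABO genotype from I^A I^B × I^A i: 1/4 I^A I^A, 1/4 I^A I^B, 1/4 I^A i, 1/4 I^B i.
Crossing each possibility with the father I^B I^B and summing P(type AB): 1/4·1 + 1/4·1/2 + 1/4·1/2 + 1/4·0 = 1/2.
Similarly for Rh via the mother's Rh distribution: P(Rh-) = 3/4.
Independent loci: 1/2 × 3/4 = 3/8.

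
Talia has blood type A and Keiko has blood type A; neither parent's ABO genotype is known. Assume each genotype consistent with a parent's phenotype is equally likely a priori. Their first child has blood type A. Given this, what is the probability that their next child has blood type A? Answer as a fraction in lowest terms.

Possible genotypes: Talia ∈ {I^A I^A, I^A i}; Keiko ∈ {I^A I^A, I^A i}.
Weight each parental genotype pair by prior × P(type-A child):
  I^A I^A × I^A I^A: posterior weight 4/15; P(next child type A) = 1.
  I^A I^A × I^A i: posterior weight 4/15; P(next child type A) = 1.
  I^A i × I^A I^A: posterior weight 4/15; P(next child type A) = 1.
  I^A i × I^A i: posterior weight 1/5; P(next child type A) = 3/4.
Weighted sum = 19/20.

19/20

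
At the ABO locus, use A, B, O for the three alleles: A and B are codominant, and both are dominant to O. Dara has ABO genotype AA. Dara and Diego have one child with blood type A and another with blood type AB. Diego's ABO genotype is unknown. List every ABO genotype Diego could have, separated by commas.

For each candidate genotype of Diego, check whether crossing it with AA can produce every observed child phenotype.
  AA → possible child types {A} ✗
  AB → possible child types {A, AB} ✓
  AO → possible child types {A} ✗
  BB → possible child types {AB} ✗
  BO → possible child types {A, AB} ✓
  OO → possible child types {A} ✗

AB, BO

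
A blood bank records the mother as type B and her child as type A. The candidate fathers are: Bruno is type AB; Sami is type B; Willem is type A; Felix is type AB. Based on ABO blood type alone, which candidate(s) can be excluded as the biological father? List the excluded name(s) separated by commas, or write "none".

Sami

A candidate is excluded only if no genotype consistent with his phenotype could produce a type A child with a type B mother.
Sami (type B): no genotype consistent with that phenotype can produce a type-A child with a type-B mother.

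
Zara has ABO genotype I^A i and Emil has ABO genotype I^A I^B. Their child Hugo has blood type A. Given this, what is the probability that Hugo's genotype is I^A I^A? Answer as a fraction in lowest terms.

1/2

Cross I^A i × I^A I^B → 1/4 I^A I^A, 1/4 I^A I^B, 1/4 I^A i, 1/4 I^B i.
Type-A genotypes among offspring: I^A I^A (1/4), I^A i (1/4); total 1/2.
P(I^A I^A | type A) = (1/4) / (1/2) = 1/2.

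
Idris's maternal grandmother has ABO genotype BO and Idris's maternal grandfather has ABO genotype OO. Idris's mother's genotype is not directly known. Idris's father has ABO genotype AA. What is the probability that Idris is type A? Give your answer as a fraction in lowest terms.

3/4

Idris's mother's ABO genotype from BO × OO: 1/2 BO, 1/2 OO.
Crossing each possibility with the father AA and summing P(type A): 1/2·1/2 + 1/2·1 = 3/4.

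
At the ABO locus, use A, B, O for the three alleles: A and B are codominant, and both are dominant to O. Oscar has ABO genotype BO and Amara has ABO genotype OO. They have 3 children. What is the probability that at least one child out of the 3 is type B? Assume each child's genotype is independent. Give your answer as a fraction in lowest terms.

7/8

ABO cross BO × OO → 1/2 O, 1/2 B.
So P(type B) = 1/2 per child.
P(none) = (1/2)^3 = 1/8; P(at least one) = 1 − 1/8 = 7/8.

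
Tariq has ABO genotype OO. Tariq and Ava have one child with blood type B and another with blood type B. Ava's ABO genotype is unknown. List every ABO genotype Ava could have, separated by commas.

AB, BB, BO

For each candidate genotype of Ava, check whether crossing it with OO can produce every observed child phenotype.
  AA → possible child types {A} ✗
  AB → possible child types {A, B} ✓
  AO → possible child types {O, A} ✗
  BB → possible child types {B} ✓
  BO → possible child types {O, B} ✓
  OO → possible child types {O} ✗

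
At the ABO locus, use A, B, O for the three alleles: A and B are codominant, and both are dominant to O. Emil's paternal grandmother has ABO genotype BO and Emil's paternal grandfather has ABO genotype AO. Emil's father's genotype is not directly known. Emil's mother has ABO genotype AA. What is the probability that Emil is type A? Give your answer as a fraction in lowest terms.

3/4

Emil's father's ABO genotype from BO × AO: 1/4 AB, 1/4 AO, 1/4 BO, 1/4 OO.
Crossing each possibility with the mother AA and summing P(type A): 1/4·1/2 + 1/4·1 + 1/4·1/2 + 1/4·1 = 3/4.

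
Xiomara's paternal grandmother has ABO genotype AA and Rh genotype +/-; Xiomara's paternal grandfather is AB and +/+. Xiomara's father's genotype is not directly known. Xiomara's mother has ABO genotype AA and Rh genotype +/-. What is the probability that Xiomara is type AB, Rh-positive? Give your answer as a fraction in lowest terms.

Xiomara's father's ABO genotype from AA × AB: 1/2 AA, 1/2 AB.
Crossing each possibility with the mother AA and summing P(type AB): 1/2·0 + 1/2·1/2 = 1/4.
Similarly for Rh via the father's Rh distribution: P(Rh+) = 7/8.
Independent loci: 1/4 × 7/8 = 7/32.

7/32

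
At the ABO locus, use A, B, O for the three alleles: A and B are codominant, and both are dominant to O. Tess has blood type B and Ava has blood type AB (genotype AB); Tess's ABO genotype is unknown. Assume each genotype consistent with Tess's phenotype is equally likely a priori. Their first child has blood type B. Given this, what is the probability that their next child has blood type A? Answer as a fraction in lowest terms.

Possible genotypes: Tess ∈ {BB, BO}; Ava ∈ {AB}.
Weight each parental genotype pair by prior × P(type-B child):
  BB × AB: posterior weight 1/2; P(next child type A) = 0.
  BO × AB: posterior weight 1/2; P(next child type A) = 1/4.
Weighted sum = 1/8.

1/8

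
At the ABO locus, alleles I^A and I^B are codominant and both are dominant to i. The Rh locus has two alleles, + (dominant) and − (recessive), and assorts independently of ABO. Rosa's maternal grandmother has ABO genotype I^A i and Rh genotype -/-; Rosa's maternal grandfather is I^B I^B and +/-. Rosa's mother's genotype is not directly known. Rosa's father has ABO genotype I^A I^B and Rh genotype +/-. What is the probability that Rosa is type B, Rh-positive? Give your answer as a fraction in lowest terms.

Rosa's mother's ABO genotype from I^A i × I^B I^B: 1/2 I^A I^B, 1/2 I^B i.
Crossing each possibility with the father I^A I^B and summing P(type B): 1/2·1/4 + 1/2·1/2 = 3/8.
Similarly for Rh via the mother's Rh distribution: P(Rh+) = 5/8.
Independent loci: 3/8 × 5/8 = 15/64.

15/64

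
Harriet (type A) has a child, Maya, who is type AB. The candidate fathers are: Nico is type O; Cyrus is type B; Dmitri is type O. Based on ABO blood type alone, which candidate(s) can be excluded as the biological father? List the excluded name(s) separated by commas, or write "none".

Nico, Dmitri

A candidate is excluded only if no genotype consistent with his phenotype could produce a type AB child with a type A mother.
Nico (type O): no genotype consistent with that phenotype can produce a type-AB child with a type-A mother.
Dmitri (type O): no genotype consistent with that phenotype can produce a type-AB child with a type-A mother.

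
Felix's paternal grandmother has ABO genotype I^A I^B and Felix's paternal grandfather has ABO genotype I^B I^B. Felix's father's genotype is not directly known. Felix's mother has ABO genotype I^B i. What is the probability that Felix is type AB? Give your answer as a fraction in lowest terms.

Felix's father's ABO genotype from I^A I^B × I^B I^B: 1/2 I^A I^B, 1/2 I^B I^B.
Crossing each possibility with the mother I^B i and summing P(type AB): 1/2·1/4 + 1/2·0 = 1/8.

1/8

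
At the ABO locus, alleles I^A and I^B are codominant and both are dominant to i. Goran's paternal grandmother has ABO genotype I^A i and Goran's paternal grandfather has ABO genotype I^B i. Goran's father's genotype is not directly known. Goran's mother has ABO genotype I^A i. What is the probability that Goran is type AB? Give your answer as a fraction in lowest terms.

1/8

Goran's father's ABO genotype from I^A i × I^B i: 1/4 I^A I^B, 1/4 I^A i, 1/4 I^B i, 1/4 i i.
Crossing each possibility with the mother I^A i and summing P(type AB): 1/4·1/4 + 1/4·0 + 1/4·1/4 + 1/4·0 = 1/8.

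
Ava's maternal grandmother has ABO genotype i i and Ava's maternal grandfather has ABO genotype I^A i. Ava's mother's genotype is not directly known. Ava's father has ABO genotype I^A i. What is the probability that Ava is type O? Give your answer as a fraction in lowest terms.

Ava's mother's ABO genotype from i i × I^A i: 1/2 I^A i, 1/2 i i.
Crossing each possibility with the father I^A i and summing P(type O): 1/2·1/4 + 1/2·1/2 = 3/8.

3/8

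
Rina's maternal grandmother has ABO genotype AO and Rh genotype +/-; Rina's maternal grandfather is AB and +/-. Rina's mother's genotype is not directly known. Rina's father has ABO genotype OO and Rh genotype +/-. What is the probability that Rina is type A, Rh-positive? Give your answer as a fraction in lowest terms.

Rina's mother's ABO genotype from AO × AB: 1/4 AA, 1/4 AB, 1/4 AO, 1/4 BO.
Crossing each possibility with the father OO and summing P(type A): 1/4·1 + 1/4·1/2 + 1/4·1/2 + 1/4·0 = 1/2.
Similarly for Rh via the mother's Rh distribution: P(Rh+) = 3/4.
Independent loci: 1/2 × 3/4 = 3/8.

3/8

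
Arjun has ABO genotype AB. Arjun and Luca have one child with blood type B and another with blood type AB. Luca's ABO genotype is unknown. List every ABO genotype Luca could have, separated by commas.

For each candidate genotype of Luca, check whether crossing it with AB can produce every observed child phenotype.
  AA → possible child types {A, AB} ✗
  AB → possible child types {A, B, AB} ✓
  AO → possible child types {A, B, AB} ✓
  BB → possible child types {B, AB} ✓
  BO → possible child types {A, B, AB} ✓
  OO → possible child types {A, B} ✗

AB, AO, BB, BO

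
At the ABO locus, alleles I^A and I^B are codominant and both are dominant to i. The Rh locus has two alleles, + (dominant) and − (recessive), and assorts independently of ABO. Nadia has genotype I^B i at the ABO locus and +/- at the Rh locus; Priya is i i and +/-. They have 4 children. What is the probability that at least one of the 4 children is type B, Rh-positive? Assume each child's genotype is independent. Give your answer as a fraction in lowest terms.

3471/4096

ABO cross I^B i × i i → 1/2 O, 1/2 B.
Rh cross +/- × +/- → 3/4 Rh+, 1/4 Rh-; so P(type B, Rh-positive) = 1/2 × 3/4 = 3/8 per child.
P(none) = (5/8)^4 = 625/4096; P(at least one) = 1 − 625/4096 = 3471/4096.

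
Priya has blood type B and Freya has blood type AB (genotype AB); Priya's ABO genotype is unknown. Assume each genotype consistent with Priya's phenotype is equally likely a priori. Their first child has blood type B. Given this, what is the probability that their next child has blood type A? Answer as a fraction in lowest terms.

1/8

Possible genotypes: Priya ∈ {BB, BO}; Freya ∈ {AB}.
Weight each parental genotype pair by prior × P(type-B child):
  BB × AB: posterior weight 1/2; P(next child type A) = 0.
  BO × AB: posterior weight 1/2; P(next child type A) = 1/4.
Weighted sum = 1/8.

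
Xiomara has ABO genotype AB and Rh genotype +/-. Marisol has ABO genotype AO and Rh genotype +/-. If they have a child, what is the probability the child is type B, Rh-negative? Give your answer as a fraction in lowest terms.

1/16

ABO cross AB × AO → offspring phenotypes: 1/2 A, 1/4 B, 1/4 AB.
Rh cross +/- × +/- → 3/4 Rh+, 1/4 Rh-.
Independent loci: P(type B, Rh-negative) = 1/4 × 1/4 = 1/16.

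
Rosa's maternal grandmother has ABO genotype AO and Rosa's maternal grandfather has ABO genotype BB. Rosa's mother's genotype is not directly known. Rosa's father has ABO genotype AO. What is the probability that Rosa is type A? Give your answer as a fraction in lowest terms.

Rosa's mother's ABO genotype from AO × BB: 1/2 AB, 1/2 BO.
Crossing each possibility with the father AO and summing P(type A): 1/2·1/2 + 1/2·1/4 = 3/8.

3/8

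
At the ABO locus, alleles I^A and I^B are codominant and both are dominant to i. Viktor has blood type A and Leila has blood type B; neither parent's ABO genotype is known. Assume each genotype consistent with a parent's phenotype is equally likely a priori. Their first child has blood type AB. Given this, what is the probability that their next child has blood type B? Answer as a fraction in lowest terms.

5/36

Possible genotypes: Viktor ∈ {I^A I^A, I^A i}; Leila ∈ {I^B I^B, I^B i}.
Weight each parental genotype pair by prior × P(type-AB child):
  I^A I^A × I^B I^B: posterior weight 4/9; P(next child type B) = 0.
  I^A I^A × I^B i: posterior weight 2/9; P(next child type B) = 0.
  I^A i × I^B I^B: posterior weight 2/9; P(next child type B) = 1/2.
  I^A i × I^B i: posterior weight 1/9; P(next child type B) = 1/4.
Weighted sum = 5/36.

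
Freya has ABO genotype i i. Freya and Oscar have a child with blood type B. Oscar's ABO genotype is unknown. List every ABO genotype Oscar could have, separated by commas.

I^A I^B, I^B I^B, I^B i

For each candidate genotype of Oscar, check whether crossing it with i i can produce every observed child phenotype.
  I^A I^A → possible child types {A} ✗
  I^A I^B → possible child types {A, B} ✓
  I^A i → possible child types {O, A} ✗
  I^B I^B → possible child types {B} ✓
  I^B i → possible child types {O, B} ✓
  i i → possible child types {O} ✗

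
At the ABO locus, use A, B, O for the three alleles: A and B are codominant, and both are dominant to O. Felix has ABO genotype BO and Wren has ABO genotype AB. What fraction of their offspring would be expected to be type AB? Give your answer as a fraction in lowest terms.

ABO cross BO × AB → offspring phenotypes: 1/4 A, 1/2 B, 1/4 AB.
So P(type AB) = 1/4.

1/4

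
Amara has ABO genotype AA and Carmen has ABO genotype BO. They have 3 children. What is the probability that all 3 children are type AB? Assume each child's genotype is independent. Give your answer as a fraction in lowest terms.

ABO cross AA × BO → 1/2 A, 1/2 AB.
So P(type AB) = 1/2 per child.
All 3 independent: (1/2)^3 = 1/8.

1/8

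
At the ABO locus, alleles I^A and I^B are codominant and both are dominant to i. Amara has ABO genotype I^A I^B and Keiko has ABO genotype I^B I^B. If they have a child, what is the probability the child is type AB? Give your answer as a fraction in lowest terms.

1/2

ABO cross I^A I^B × I^B I^B → offspring phenotypes: 1/2 B, 1/2 AB.
So P(type AB) = 1/2.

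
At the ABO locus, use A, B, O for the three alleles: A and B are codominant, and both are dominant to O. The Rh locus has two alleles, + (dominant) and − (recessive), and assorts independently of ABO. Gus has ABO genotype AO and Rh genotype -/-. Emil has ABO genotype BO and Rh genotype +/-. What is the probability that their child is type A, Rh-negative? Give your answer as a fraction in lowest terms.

1/8

ABO cross AO × BO → offspring phenotypes: 1/4 O, 1/4 A, 1/4 B, 1/4 AB.
Rh cross -/- × +/- → 1/2 Rh+, 1/2 Rh-.
Independent loci: P(type A, Rh-negative) = 1/4 × 1/2 = 1/8.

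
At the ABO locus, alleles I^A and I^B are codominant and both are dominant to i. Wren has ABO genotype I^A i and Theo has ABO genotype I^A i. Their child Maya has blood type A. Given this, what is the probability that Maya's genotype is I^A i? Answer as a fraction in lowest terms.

Cross I^A i × I^A i → 1/4 I^A I^A, 1/2 I^A i, 1/4 i i.
Type-A genotypes among offspring: I^A I^A (1/4), I^A i (1/2); total 3/4.
P(I^A i | type A) = (1/2) / (3/4) = 2/3.

2/3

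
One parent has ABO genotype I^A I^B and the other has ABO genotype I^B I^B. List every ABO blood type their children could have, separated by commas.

B, AB

Gametes from I^A I^B × I^B I^B give offspring ABO genotypes I^A I^B, I^B I^B, i.e. phenotypes B, AB.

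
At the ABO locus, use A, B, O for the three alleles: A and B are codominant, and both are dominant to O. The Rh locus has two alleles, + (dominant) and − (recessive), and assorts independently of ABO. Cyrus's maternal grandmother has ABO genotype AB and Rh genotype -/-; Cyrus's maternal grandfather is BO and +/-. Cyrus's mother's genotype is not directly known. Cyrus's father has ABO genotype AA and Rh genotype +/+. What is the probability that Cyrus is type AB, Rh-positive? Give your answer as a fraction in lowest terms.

1/2

Cyrus's mother's ABO genotype from AB × BO: 1/4 AB, 1/4 AO, 1/4 BB, 1/4 BO.
Crossing each possibility with the father AA and summing P(type AB): 1/4·1/2 + 1/4·0 + 1/4·1 + 1/4·1/2 = 1/2.
Similarly for Rh via the mother's Rh distribution: P(Rh+) = 1.
Independent loci: 1/2 × 1 = 1/2.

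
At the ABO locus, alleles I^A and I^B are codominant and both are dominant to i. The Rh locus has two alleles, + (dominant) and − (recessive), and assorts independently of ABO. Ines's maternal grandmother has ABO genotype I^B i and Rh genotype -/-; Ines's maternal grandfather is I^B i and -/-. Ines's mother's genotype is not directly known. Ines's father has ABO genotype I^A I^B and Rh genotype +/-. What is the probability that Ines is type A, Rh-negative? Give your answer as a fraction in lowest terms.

Ines's mother's ABO genotype from I^B i × I^B i: 1/4 I^B I^B, 1/2 I^B i, 1/4 i i.
Crossing each possibility with the father I^A I^B and summing P(type A): 1/4·0 + 1/2·1/4 + 1/4·1/2 = 1/4.
Similarly for Rh via the mother's Rh distribution: P(Rh-) = 1/2.
Independent loci: 1/4 × 1/2 = 1/8.

1/8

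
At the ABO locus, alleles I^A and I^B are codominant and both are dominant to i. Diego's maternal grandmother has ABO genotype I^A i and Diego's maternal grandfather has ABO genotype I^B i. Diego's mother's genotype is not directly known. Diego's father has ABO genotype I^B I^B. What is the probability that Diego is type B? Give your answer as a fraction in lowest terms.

3/4

Diego's mother's ABO genotype from I^A i × I^B i: 1/4 I^A I^B, 1/4 I^A i, 1/4 I^B i, 1/4 i i.
Crossing each possibility with the father I^B I^B and summing P(type B): 1/4·1/2 + 1/4·1/2 + 1/4·1 + 1/4·1 = 3/4.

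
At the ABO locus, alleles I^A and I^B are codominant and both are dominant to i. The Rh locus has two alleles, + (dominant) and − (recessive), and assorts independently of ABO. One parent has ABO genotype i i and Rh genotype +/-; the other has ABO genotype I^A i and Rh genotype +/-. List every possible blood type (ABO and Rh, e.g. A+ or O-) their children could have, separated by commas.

O+, O-, A+, A-

Gametes from i i × I^A i give offspring ABO genotypes I^A i, i i, i.e. phenotypes O, A.
Rh cross +/- × +/- → phenotypes Rh+, Rh-.
Combining independently: O+, O-, A+, A-.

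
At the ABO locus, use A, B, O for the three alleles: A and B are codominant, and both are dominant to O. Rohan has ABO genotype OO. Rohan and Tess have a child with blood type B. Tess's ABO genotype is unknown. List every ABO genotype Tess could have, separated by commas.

AB, BB, BO

For each candidate genotype of Tess, check whether crossing it with OO can produce every observed child phenotype.
  AA → possible child types {A} ✗
  AB → possible child types {A, B} ✓
  AO → possible child types {O, A} ✗
  BB → possible child types {B} ✓
  BO → possible child types {O, B} ✓
  OO → possible child types {O} ✗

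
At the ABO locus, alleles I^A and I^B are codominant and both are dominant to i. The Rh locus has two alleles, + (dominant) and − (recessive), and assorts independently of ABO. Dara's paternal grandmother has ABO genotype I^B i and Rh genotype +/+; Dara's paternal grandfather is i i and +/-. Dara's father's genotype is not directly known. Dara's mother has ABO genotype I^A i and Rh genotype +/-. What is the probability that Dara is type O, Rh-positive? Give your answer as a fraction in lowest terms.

21/64

Dara's father's ABO genotype from I^B i × i i: 1/2 I^B i, 1/2 i i.
Crossing each possibility with the mother I^A i and summing P(type O): 1/2·1/4 + 1/2·1/2 = 3/8.
Similarly for Rh via the father's Rh distribution: P(Rh+) = 7/8.
Independent loci: 3/8 × 7/8 = 21/64.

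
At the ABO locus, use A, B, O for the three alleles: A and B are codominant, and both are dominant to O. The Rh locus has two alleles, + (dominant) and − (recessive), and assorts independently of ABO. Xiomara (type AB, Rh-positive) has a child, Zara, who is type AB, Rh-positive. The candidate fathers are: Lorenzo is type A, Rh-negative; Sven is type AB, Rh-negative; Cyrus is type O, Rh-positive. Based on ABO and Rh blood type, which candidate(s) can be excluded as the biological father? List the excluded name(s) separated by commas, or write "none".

A candidate is excluded only if no genotype consistent with his phenotype could produce a type AB, Rh-positive child with a type AB, Rh-positive mother.
Cyrus (type O, Rh+): no genotype consistent with that phenotype can produce a type-AB Rh+ child with a type-AB mother.

Cyrus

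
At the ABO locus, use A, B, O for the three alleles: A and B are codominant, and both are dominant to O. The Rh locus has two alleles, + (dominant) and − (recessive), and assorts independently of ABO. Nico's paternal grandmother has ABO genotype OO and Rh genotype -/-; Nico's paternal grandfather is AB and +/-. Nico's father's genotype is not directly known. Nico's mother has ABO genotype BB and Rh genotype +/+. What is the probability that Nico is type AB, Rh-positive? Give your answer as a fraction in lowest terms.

Nico's father's ABO genotype from OO × AB: 1/2 AO, 1/2 BO.
Crossing each possibility with the mother BB and summing P(type AB): 1/2·1/2 + 1/2·0 = 1/4.
Similarly for Rh via the father's Rh distribution: P(Rh+) = 1.
Independent loci: 1/4 × 1 = 1/4.

1/4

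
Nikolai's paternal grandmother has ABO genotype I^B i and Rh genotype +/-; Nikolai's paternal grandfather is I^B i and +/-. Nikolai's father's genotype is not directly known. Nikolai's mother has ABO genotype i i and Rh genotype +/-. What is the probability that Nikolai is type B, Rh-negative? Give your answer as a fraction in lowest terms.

Nikolai's father's ABO genotype from I^B i × I^B i: 1/4 I^B I^B, 1/2 I^B i, 1/4 i i.
Crossing each possibility with the mother i i and summing P(type B): 1/4·1 + 1/2·1/2 + 1/4·0 = 1/2.
Similarly for Rh via the father's Rh distribution: P(Rh-) = 1/4.
Independent loci: 1/2 × 1/4 = 1/8.

1/8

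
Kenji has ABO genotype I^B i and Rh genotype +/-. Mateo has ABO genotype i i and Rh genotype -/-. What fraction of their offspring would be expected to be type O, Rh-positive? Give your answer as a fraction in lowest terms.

ABO cross I^B i × i i → offspring phenotypes: 1/2 O, 1/2 B.
Rh cross +/- × -/- → 1/2 Rh+, 1/2 Rh-.
Independent loci: P(type O, Rh-positive) = 1/2 × 1/2 = 1/4.

1/4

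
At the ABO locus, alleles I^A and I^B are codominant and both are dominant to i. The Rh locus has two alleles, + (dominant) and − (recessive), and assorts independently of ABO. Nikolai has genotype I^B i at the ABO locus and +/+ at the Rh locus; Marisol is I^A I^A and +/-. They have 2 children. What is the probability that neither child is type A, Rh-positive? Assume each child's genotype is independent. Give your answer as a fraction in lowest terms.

ABO cross I^B i × I^A I^A → 1/2 A, 1/2 AB.
Rh cross +/+ × +/- → 1 Rh+; so P(type A, Rh-positive) = 1/2 × 1 = 1/2 per child.
P(not type A, Rh-positive) = 1/2 for one child; (1/2)^2 = 1/4.

1/4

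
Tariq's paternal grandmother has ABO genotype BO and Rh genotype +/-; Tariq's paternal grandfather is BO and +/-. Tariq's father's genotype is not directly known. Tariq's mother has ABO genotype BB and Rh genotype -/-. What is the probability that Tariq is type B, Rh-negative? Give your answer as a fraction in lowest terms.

Tariq's father's ABO genotype from BO × BO: 1/4 BB, 1/2 BO, 1/4 OO.
Crossing each possibility with the mother BB and summing P(type B): 1/4·1 + 1/2·1 + 1/4·1 = 1.
Similarly for Rh via the father's Rh distribution: P(Rh-) = 1/2.
Independent loci: 1 × 1/2 = 1/2.

1/2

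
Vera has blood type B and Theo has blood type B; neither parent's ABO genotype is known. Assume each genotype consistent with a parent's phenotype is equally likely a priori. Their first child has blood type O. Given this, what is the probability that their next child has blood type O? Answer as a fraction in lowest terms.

Possible genotypes: Vera ∈ {I^B I^B, I^B i}; Theo ∈ {I^B I^B, I^B i}.
Weight each parental genotype pair by prior × P(type-O child):
  I^B i × I^B i: posterior weight 1; P(next child type O) = 1/4.
Weighted sum = 1/4.

1/4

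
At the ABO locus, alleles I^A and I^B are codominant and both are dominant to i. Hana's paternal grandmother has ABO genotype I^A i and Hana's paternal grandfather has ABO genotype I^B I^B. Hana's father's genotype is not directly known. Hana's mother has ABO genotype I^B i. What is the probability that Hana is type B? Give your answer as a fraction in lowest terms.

5/8

Hana's father's ABO genotype from I^A i × I^B I^B: 1/2 I^A I^B, 1/2 I^B i.
Crossing each possibility with the mother I^B i and summing P(type B): 1/2·1/2 + 1/2·3/4 = 5/8.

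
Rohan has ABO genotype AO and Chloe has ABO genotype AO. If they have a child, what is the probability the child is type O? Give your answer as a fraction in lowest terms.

1/4

ABO cross AO × AO → offspring phenotypes: 1/4 O, 3/4 A.
So P(type O) = 1/4.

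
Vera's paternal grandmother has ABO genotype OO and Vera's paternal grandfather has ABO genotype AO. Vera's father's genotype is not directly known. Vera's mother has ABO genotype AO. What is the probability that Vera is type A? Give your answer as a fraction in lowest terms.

5/8

Vera's father's ABO genotype from OO × AO: 1/2 AO, 1/2 OO.
Crossing each possibility with the mother AO and summing P(type A): 1/2·3/4 + 1/2·1/2 = 5/8.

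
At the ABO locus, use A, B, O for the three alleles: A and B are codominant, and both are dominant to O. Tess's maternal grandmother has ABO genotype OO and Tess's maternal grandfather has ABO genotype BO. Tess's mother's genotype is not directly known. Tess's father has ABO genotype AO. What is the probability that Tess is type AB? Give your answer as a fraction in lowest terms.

1/8

Tess's mother's ABO genotype from OO × BO: 1/2 BO, 1/2 OO.
Crossing each possibility with the father AO and summing P(type AB): 1/2·1/4 + 1/2·0 = 1/8.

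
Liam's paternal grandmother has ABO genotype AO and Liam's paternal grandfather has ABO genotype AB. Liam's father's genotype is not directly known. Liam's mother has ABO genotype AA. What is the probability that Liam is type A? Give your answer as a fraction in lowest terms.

Liam's father's ABO genotype from AO × AB: 1/4 AA, 1/4 AB, 1/4 AO, 1/4 BO.
Crossing each possibility with the mother AA and summing P(type A): 1/4·1 + 1/4·1/2 + 1/4·1 + 1/4·1/2 = 3/4.

3/4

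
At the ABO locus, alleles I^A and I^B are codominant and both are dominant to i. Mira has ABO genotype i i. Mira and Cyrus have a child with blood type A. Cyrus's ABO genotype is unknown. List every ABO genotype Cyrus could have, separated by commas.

I^A I^A, I^A I^B, I^A i

For each candidate genotype of Cyrus, check whether crossing it with i i can produce every observed child phenotype.
  I^A I^A → possible child types {A} ✓
  I^A I^B → possible child types {A, B} ✓
  I^A i → possible child types {O, A} ✓
  I^B I^B → possible child types {B} ✗
  I^B i → possible child types {O, B} ✗
  i i → possible child types {O} ✗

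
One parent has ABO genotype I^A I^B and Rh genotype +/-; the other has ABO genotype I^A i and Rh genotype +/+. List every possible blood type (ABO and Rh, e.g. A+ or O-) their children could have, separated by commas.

Gametes from I^A I^B × I^A i give offspring ABO genotypes I^A I^A, I^A I^B, I^A i, I^B i, i.e. phenotypes A, B, AB.
Rh cross +/- × +/+ → phenotypes Rh+.
Combining independently: A+, B+, AB+.

A+, B+, AB+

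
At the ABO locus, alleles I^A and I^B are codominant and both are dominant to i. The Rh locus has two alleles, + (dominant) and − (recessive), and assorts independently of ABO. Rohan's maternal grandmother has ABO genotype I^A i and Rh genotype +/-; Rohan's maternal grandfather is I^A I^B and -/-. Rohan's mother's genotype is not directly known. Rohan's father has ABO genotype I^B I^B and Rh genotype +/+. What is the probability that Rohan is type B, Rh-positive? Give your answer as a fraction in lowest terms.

Rohan's mother's ABO genotype from I^A i × I^A I^B: 1/4 I^A I^A, 1/4 I^A I^B, 1/4 I^A i, 1/4 I^B i.
Crossing each possibility with the father I^B I^B and summing P(type B): 1/4·0 + 1/4·1/2 + 1/4·1/2 + 1/4·1 = 1/2.
Similarly for Rh via the mother's Rh distribution: P(Rh+) = 1.
Independent loci: 1/2 × 1 = 1/2.

1/2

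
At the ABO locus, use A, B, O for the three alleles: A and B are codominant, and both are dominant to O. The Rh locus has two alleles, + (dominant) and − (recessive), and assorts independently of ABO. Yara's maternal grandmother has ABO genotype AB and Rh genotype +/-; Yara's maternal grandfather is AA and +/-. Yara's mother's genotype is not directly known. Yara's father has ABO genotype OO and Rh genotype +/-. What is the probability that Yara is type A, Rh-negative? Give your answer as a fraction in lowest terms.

Yara's mother's ABO genotype from AB × AA: 1/2 AA, 1/2 AB.
Crossing each possibility with the father OO and summing P(type A): 1/2·1 + 1/2·1/2 = 3/4.
Similarly for Rh via the mother's Rh distribution: P(Rh-) = 1/4.
Independent loci: 3/4 × 1/4 = 3/16.

3/16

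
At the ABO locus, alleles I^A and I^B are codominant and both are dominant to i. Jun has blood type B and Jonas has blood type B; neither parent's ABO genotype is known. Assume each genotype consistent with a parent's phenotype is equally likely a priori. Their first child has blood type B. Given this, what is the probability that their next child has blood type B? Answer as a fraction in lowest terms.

Possible genotypes: Jun ∈ {I^B I^B, I^B i}; Jonas ∈ {I^B I^B, I^B i}.
Weight each parental genotype pair by prior × P(type-B child):
  I^B I^B × I^B I^B: posterior weight 4/15; P(next child type B) = 1.
  I^B I^B × I^B i: posterior weight 4/15; P(next child type B) = 1.
  I^B i × I^B I^B: posterior weight 4/15; P(next child type B) = 1.
  I^B i × I^B i: posterior weight 1/5; P(next child type B) = 3/4.
Weighted sum = 19/20.

19/20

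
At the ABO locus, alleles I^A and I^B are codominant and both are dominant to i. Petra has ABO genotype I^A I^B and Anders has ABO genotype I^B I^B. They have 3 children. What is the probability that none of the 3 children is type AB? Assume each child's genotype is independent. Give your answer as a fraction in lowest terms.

ABO cross I^A I^B × I^B I^B → 1/2 B, 1/2 AB.
So P(type AB) = 1/2 per child.
P(not type AB) = 1/2 for one child; (1/2)^3 = 1/8.

1/8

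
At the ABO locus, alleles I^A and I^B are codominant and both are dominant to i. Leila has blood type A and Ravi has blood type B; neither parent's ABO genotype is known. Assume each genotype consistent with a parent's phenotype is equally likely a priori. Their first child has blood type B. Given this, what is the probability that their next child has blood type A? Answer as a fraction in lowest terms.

1/12

Possible genotypes: Leila ∈ {I^A I^A, I^A i}; Ravi ∈ {I^B I^B, I^B i}.
Weight each parental genotype pair by prior × P(type-B child):
  I^A i × I^B I^B: posterior weight 2/3; P(next child type A) = 0.
  I^A i × I^B i: posterior weight 1/3; P(next child type A) = 1/4.
Weighted sum = 1/12.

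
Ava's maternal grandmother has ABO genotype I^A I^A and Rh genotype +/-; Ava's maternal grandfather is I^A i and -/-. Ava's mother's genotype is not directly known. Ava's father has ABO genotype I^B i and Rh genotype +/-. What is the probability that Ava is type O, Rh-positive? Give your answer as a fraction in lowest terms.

Ava's mother's ABO genotype from I^A I^A × I^A i: 1/2 I^A I^A, 1/2 I^A i.
Crossing each possibility with the father I^B i and summing P(type O): 1/2·0 + 1/2·1/4 = 1/8.
Similarly for Rh via the mother's Rh distribution: P(Rh+) = 5/8.
Independent loci: 1/8 × 5/8 = 5/64.

5/64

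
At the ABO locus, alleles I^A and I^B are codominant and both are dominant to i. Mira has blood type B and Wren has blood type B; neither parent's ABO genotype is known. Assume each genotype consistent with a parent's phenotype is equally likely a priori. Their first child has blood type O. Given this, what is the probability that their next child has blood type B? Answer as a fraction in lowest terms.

Possible genotypes: Mira ∈ {I^B I^B, I^B i}; Wren ∈ {I^B I^B, I^B i}.
Weight each parental genotype pair by prior × P(type-O child):
  I^B i × I^B i: posterior weight 1; P(next child type B) = 3/4.
Weighted sum = 3/4.

3/4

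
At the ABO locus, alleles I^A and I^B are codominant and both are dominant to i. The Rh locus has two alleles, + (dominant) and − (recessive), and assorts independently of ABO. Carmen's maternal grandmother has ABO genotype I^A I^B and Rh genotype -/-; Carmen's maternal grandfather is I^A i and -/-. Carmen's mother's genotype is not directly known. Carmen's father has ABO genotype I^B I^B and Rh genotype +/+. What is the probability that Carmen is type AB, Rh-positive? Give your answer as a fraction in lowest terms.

Carmen's mother's ABO genotype from I^A I^B × I^A i: 1/4 I^A I^A, 1/4 I^A I^B, 1/4 I^A i, 1/4 I^B i.
Crossing each possibility with the father I^B I^B and summing P(type AB): 1/4·1 + 1/4·1/2 + 1/4·1/2 + 1/4·0 = 1/2.
Similarly for Rh via the mother's Rh distribution: P(Rh+) = 1.
Independent loci: 1/2 × 1 = 1/2.

1/2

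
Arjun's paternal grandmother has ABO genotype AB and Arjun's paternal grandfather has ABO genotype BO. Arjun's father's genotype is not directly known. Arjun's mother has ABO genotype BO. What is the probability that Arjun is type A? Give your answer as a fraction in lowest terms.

Arjun's father's ABO genotype from AB × BO: 1/4 AB, 1/4 AO, 1/4 BB, 1/4 BO.
Crossing each possibility with the mother BO and summing P(type A): 1/4·1/4 + 1/4·1/4 + 1/4·0 + 1/4·0 = 1/8.

1/8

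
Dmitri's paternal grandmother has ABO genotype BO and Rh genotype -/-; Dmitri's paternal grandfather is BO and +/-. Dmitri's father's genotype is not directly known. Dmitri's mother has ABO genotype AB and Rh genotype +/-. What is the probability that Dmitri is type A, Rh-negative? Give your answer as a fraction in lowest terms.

Dmitri's father's ABO genotype from BO × BO: 1/4 BB, 1/2 BO, 1/4 OO.
Crossing each possibility with the mother AB and summing P(type A): 1/4·0 + 1/2·1/4 + 1/4·1/2 = 1/4.
Similarly for Rh via the father's Rh distribution: P(Rh-) = 3/8.
Independent loci: 1/4 × 3/8 = 3/32.

3/32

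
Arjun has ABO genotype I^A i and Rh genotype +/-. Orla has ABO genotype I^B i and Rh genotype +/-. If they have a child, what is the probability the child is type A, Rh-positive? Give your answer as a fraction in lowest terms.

3/16

ABO cross I^A i × I^B i → offspring phenotypes: 1/4 O, 1/4 A, 1/4 B, 1/4 AB.
Rh cross +/- × +/- → 3/4 Rh+, 1/4 Rh-.
Independent loci: P(type A, Rh-positive) = 1/4 × 3/4 = 3/16.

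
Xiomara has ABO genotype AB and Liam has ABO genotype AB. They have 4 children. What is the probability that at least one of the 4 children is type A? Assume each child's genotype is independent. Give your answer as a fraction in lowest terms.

175/256

ABO cross AB × AB → 1/4 A, 1/4 B, 1/2 AB.
So P(type A) = 1/4 per child.
P(none) = (3/4)^4 = 81/256; P(at least one) = 1 − 81/256 = 175/256.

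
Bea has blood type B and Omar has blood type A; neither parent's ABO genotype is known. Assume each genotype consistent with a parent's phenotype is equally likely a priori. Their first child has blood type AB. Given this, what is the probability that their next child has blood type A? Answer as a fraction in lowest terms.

Possible genotypes: Bea ∈ {I^B I^B, I^B i}; Omar ∈ {I^A I^A, I^A i}.
Weight each parental genotype pair by prior × P(type-AB child):
  I^B I^B × I^A I^A: posterior weight 4/9; P(next child type A) = 0.
  I^B I^B × I^A i: posterior weight 2/9; P(next child type A) = 0.
  I^B i × I^A I^A: posterior weight 2/9; P(next child type A) = 1/2.
  I^B i × I^A i: posterior weight 1/9; P(next child type A) = 1/4.
Weighted sum = 5/36.

5/36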